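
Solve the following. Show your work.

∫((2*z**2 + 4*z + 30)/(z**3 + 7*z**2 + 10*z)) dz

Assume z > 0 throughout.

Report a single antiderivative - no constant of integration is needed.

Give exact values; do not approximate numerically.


Step 1. Decompose ∫((2*z**2 + 4*z + 30)/(z**3 + 7*z**2 + 10*z)) dz by partial fractions, (2*z**2 + 4*z + 30)/(z**3 + 7*z**2 + 10*z) = 4/(z + 5) - 5/(z + 2) + 3/z: now ∫(3/z) dz + ∫(-5/(z + 2)) dz + ∫(4/(z + 5)) dz.
Step 2. Evaluate the standard form [assuming z > -5]: now 4*log(z + 5) + ∫(3/z) dz + ∫(-5/(z + 2)) dz.
Step 3. Evaluate the standard form [assuming z > -2]: now -5*log(z + 2) + 4*log(z + 5) + ∫(3/z) dz.
Step 4. Evaluate the standard form [assuming z > 0]: now 3*log(z) - 5*log(z + 2) + 4*log(z + 5).
Answer: 3*log(z) - 5*log(z + 2) + 4*log(z + 5).


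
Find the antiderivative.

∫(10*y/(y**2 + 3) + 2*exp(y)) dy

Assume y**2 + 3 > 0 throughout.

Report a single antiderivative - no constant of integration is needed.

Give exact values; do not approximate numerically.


Answer: 2*exp(y) + 5*log(y**2 + 3).


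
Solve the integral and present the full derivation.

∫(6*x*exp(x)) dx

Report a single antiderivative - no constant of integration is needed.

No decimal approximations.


Step 1. Integrate ∫(6*x*exp(x)) dx by parts with u = x, dv = (6*exp(x)) dx, so v = 6*exp(x): now 6*x*exp(x) + ∫(-6*exp(x)) dx.
Step 2. Evaluate the standard form: now 6*x*exp(x) - 6*exp(x).
Answer: 6*x*exp(x) - 6*exp(x).


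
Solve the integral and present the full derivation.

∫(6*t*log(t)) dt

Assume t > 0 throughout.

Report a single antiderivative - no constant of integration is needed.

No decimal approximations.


Step 1. Integrate ∫(6*t*log(t)) dt by parts with u = log(t), dv = (6*t) dt, so v = 3*t**2 [assuming t > 0]: now 3*t**2*log(t) + ∫(-3*t) dt.
Step 2. Evaluate the standard form: now 3*t**2*log(t) - 3*t**2/2.
Answer: 3*t**2*log(t) - 3*t**2/2.


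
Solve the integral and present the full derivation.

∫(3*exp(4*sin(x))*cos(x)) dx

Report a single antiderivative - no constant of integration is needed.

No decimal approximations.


Step 1. Substitute u = sin(x), turning ∫(3*exp(4*sin(x))*cos(x)) dx into ∫(3*exp(4*u)) du: now ∫(3*exp(4*u)) du.
Step 2. Evaluate the standard form: now 3*exp(4*u)/4.
Step 3. Substitute back u = sin(x): now 3*exp(4*sin(x))/4.
Answer: 3*exp(4*sin(x))/4.


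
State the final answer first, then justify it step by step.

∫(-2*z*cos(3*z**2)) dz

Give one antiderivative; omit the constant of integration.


The answer is -sin(3*z**2)/3.
Step 1. Substitute u = z**2, turning ∫(-2*z*cos(3*z**2)) dz into ∫(-cos(3*u)) du: now ∫(-cos(3*u)) du.
Step 2. Evaluate the standard form: now -sin(3*u)/3.
Step 3. Substitute back u = z**2: now -sin(3*z**2)/3.
Answer: -sin(3*z**2)/3.


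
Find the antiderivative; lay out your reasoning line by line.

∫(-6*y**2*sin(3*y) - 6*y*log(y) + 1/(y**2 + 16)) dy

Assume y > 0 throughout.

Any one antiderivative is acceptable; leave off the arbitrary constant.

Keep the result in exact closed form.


Step 1. Rewrite: now ∫(-6*y*log(y)) dy + ∫(-6*y**2*sin(3*y)) dy + ∫(1/(y**2 + 16)) dy.
Step 2. Integrate ∫(-6*y*log(y)) dy by parts with u = log(y), dv = (-6*y) dy, so v = -3*y**2 [assuming y > 0]: now -3*y**2*log(y) + ∫(3*y) dy + ∫(-6*y**2*sin(3*y)) dy + ∫(1/(y**2 + 16)) dy.
Step 3. Evaluate the standard form: now -3*y**2*log(y) + 3*y**2/2 + ∫(-6*y**2*sin(3*y)) dy + ∫(1/(y**2 + 16)) dy.
Step 4. Evaluate the standard form: now -3*y**2*log(y) + 3*y**2/2 + atan(y/4)/4 + ∫(-6*y**2*sin(3*y)) dy.
Step 5. Integrate ∫(-6*y**2*sin(3*y)) dy by parts with u = y**2, dv = (-6*sin(3*y)) dy, so v = 2*cos(3*y): now -3*y**2*log(y) + 2*y**2*cos(3*y) + 3*y**2/2 + atan(y/4)/4 + ∫(-4*y*cos(3*y)) dy.
Step 6. Integrate ∫(-4*y*cos(3*y)) dy by parts with u = y, dv = (-4*cos(3*y)) dy, so v = -4*sin(3*y)/3: now -3*y**2*log(y) + 2*y**2*cos(3*y) + 3*y**2/2 - 4*y*sin(3*y)/3 + atan(y/4)/4 + ∫(4*sin(3*y)/3) dy.
Step 7. Evaluate the standard form: now -3*y**2*log(y) + 2*y**2*cos(3*y) + 3*y**2/2 - 4*y*sin(3*y)/3 - 4*cos(3*y)/9 + atan(y/4)/4.
Answer: -3*y**2*log(y) + 2*y**2*cos(3*y) + 3*y**2/2 - 4*y*sin(3*y)/3 - 4*cos(3*y)/9 + atan(y/4)/4.


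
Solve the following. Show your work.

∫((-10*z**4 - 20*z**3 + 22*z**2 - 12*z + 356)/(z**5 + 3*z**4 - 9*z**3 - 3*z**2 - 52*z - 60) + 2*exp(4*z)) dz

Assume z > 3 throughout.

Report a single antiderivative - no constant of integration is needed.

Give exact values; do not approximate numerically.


Step 1. Rewrite: now ∫((-10*z**4 - 20*z**3 + 22*z**2 - 12*z + 356)/(z**5 + 3*z**4 - 9*z**3 - 3*z**2 - 52*z - 60)) dz + ∫(2*exp(4*z)) dz.
Step 2. Decompose ∫((-10*z**4 - 20*z**3 + 22*z**2 - 12*z + 356)/(z**5 + 3*z**4 - 9*z**3 - 3*z**2 - 52*z - 60)) dz by partial fractions, (-10*z**4 - 20*z**3 + 22*z**2 - 12*z + 356)/(z**5 + 3*z**4 - 9*z**3 - 3*z**2 - 52*z - 60) = -4/(z**2 + 4) - 3/(z + 5) - 5/(z + 1) - 2/(z - 3): now ∫(-2/(z - 3)) dz + ∫(-5/(z + 1)) dz + ∫(-3/(z + 5)) dz + ∫(-4/(z**2 + 4)) dz + ∫(2*exp(4*z)) dz.
Step 3. Evaluate the standard form [assuming z > -5]: now -3*log(z + 5) + ∫(-2/(z - 3)) dz + ∫(-5/(z + 1)) dz + ∫(-4/(z**2 + 4)) dz + ∫(2*exp(4*z)) dz.
Step 4. Evaluate the standard form [assuming z > 3]: now -2*log(z - 3) - 3*log(z + 5) + ∫(-5/(z + 1)) dz + ∫(-4/(z**2 + 4)) dz + ∫(2*exp(4*z)) dz.
Step 5. Evaluate the standard form [assuming z > -1]: now -2*log(z - 3) - 5*log(z + 1) - 3*log(z + 5) + ∫(-4/(z**2 + 4)) dz + ∫(2*exp(4*z)) dz.
Step 6. Evaluate the standard form: now -2*log(z - 3) - 5*log(z + 1) - 3*log(z + 5) - 2*atan(z/2) + ∫(2*exp(4*z)) dz.
Step 7. Evaluate the standard form: now exp(4*z)/2 - 2*log(z - 3) - 5*log(z + 1) - 3*log(z + 5) - 2*atan(z/2).
Answer: exp(4*z)/2 - 2*log(z - 3) - 5*log(z + 1) - 3*log(z + 5) - 2*atan(z/2).


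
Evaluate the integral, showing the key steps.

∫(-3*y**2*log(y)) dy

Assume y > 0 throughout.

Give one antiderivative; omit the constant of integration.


Step 1. Integrate ∫(-3*y**2*log(y)) dy by parts with u = log(y), dv = (-3*y**2) dy, so v = -y**3 [assuming y > 0]: now -y**3*log(y) + ∫(y**2) dy.
Step 2. Evaluate the standard form: now -y**3*log(y) + y**3/3.
Answer: -y**3*log(y) + y**3/3.


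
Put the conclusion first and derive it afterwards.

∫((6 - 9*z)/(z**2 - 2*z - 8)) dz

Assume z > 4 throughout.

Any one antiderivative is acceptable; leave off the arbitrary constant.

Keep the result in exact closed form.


The answer is -5*log(z - 4) - 4*log(z + 2).
Step 1. Decompose ∫((6 - 9*z)/(z**2 - 2*z - 8)) dz by partial fractions, (6 - 9*z)/(z**2 - 2*z - 8) = -4/(z + 2) - 5/(z - 4): now ∫(-5/(z - 4)) dz + ∫(-4/(z + 2)) dz.
Step 2. Evaluate the standard form [assuming z > 4]: now -5*log(z - 4) + ∫(-4/(z + 2)) dz.
Step 3. Evaluate the standard form [assuming z > -2]: now -5*log(z - 4) - 4*log(z + 2).
Answer: -5*log(z - 4) - 4*log(z + 2).


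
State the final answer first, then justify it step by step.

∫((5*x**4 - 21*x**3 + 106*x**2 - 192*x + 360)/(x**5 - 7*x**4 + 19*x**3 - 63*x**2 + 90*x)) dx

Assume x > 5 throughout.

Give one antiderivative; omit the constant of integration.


The answer is 4*log(x) + 5*log(x - 5) - 4*log(x - 2) - atan(x/3).
Step 1. Decompose ∫((5*x**4 - 21*x**3 + 106*x**2 - 192*x + 360)/(x**5 - 7*x**4 + 19*x**3 - 63*x**2 + 90*x)) dx by partial fractions, (5*x**4 - 21*x**3 + 106*x**2 - 192*x + 360)/(x**5 - 7*x**4 + 19*x**3 - 63*x**2 + 90*x) = -3/(x**2 + 9) - 4/(x - 2) + 5/(x - 5) + 4/x: now ∫(4/x) dx + ∫(5/(x - 5)) dx + ∫(-4/(x - 2)) dx + ∫(-3/(x**2 + 9)) dx.
Step 2. Evaluate the standard form [assuming x > 0]: now 4*log(x) + ∫(5/(x - 5)) dx + ∫(-4/(x - 2)) dx + ∫(-3/(x**2 + 9)) dx.
Step 3. Evaluate the standard form [assuming x > 5]: now 4*log(x) + 5*log(x - 5) + ∫(-4/(x - 2)) dx + ∫(-3/(x**2 + 9)) dx.
Step 4. Evaluate the standard form [assuming x > 2]: now 4*log(x) + 5*log(x - 5) - 4*log(x - 2) + ∫(-3/(x**2 + 9)) dx.
Step 5. Evaluate the standard form: now 4*log(x) + 5*log(x - 5) - 4*log(x - 2) - atan(x/3).
Answer: 4*log(x) + 5*log(x - 5) - 4*log(x - 2) - atan(x/3).


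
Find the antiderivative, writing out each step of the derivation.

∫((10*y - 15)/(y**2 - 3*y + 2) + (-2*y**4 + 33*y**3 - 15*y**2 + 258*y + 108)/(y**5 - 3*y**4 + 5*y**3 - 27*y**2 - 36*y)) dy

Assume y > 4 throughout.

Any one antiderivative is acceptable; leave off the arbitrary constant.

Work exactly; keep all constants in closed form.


Step 1. Rewrite: now ∫((10*y - 15)/(y**2 - 3*y + 2)) dy + ∫((-2*y**4 + 33*y**3 - 15*y**2 + 258*y + 108)/(y**5 - 3*y**4 + 5*y**3 - 27*y**2 - 36*y)) dy.
Step 2. Decompose ∫((-2*y**4 + 33*y**3 - 15*y**2 + 258*y + 108)/(y**5 - 3*y**4 + 5*y**3 - 27*y**2 - 36*y)) dy by partial fractions, (-2*y**4 + 33*y**3 - 15*y**2 + 258*y + 108)/(y**5 - 3*y**4 + 5*y**3 - 27*y**2 - 36*y) = 3/(y**2 + 9) - 4/(y + 1) + 5/(y - 4) - 3/y: now ∫(-3/y) dy + ∫((10*y - 15)/(y**2 - 3*y + 2)) dy + ∫(5/(y - 4)) dy + ∫(-4/(y + 1)) dy + ∫(3/(y**2 + 9)) dy.
Step 3. Evaluate the standard form [assuming y > 4]: now 5*log(y - 4) + ∫(-3/y) dy + ∫((10*y - 15)/(y**2 - 3*y + 2)) dy + ∫(-4/(y + 1)) dy + ∫(3/(y**2 + 9)) dy.
Step 4. Evaluate the standard form [assuming y > -1]: now 5*log(y - 4) - 4*log(y + 1) + ∫(-3/y) dy + ∫((10*y - 15)/(y**2 - 3*y + 2)) dy + ∫(3/(y**2 + 9)) dy.
Step 5. Evaluate the standard form [assuming y > 0]: now -3*log(y) + 5*log(y - 4) - 4*log(y + 1) + ∫((10*y - 15)/(y**2 - 3*y + 2)) dy + ∫(3/(y**2 + 9)) dy.
Step 6. Evaluate the standard form: now -3*log(y) + 5*log(y - 4) - 4*log(y + 1) + atan(y/3) + ∫((10*y - 15)/(y**2 - 3*y + 2)) dy.
Step 7. Decompose ∫((10*y - 15)/(y**2 - 3*y + 2)) dy by partial fractions, (10*y - 15)/(y**2 - 3*y + 2) = 5/(y - 1) + 5/(y - 2): now -3*log(y) + 5*log(y - 4) - 4*log(y + 1) + atan(y/3) + ∫(5/(y - 2)) dy + ∫(5/(y - 1)) dy.
Step 8. Evaluate the standard form [assuming y > 2]: now -3*log(y) + 5*log(y - 4) + 5*log(y - 2) - 4*log(y + 1) + atan(y/3) + ∫(5/(y - 1)) dy.
Step 9. Evaluate the standard form [assuming y > 1]: now -3*log(y) + 5*log(y - 4) + 5*log(y - 2) + 5*log(y - 1) - 4*log(y + 1) + atan(y/3).
Answer: -3*log(y) + 5*log(y - 4) + 5*log(y - 2) + 5*log(y - 1) - 4*log(y + 1) + atan(y/3).


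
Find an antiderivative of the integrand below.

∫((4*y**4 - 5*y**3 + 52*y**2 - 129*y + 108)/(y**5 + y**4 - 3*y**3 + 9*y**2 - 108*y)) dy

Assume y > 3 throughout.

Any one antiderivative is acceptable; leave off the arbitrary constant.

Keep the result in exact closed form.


Answer: -log(y) + log(y - 3) + 4*log(y + 4) + 4*atan(y/3)/3.


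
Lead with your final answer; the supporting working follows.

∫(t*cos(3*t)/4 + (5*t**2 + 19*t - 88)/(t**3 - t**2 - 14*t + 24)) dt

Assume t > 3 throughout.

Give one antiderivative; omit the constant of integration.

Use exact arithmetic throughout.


The answer is t*sin(3*t)/12 + 2*log(t - 3) + 5*log(t - 2) - 2*log(t + 4) + cos(3*t)/36.
Step 1. Rewrite: now ∫(t*cos(3*t)/4) dt + ∫((5*t**2 + 19*t - 88)/(t**3 - t**2 - 14*t + 24)) dt.
Step 2. Integrate ∫(t*cos(3*t)/4) dt by parts with u = t, dv = (cos(3*t)/4) dt, so v = sin(3*t)/12: now t*sin(3*t)/12 + ∫((5*t**2 + 19*t - 88)/(t**3 - t**2 - 14*t + 24)) dt + ∫(-sin(3*t)/12) dt.
Step 3. Evaluate the standard form: now t*sin(3*t)/12 + cos(3*t)/36 + ∫((5*t**2 + 19*t - 88)/(t**3 - t**2 - 14*t + 24)) dt.
Step 4. Decompose ∫((5*t**2 + 19*t - 88)/(t**3 - t**2 - 14*t + 24)) dt by partial fractions, (5*t**2 + 19*t - 88)/(t**3 - t**2 - 14*t + 24) = -2/(t + 4) + 5/(t - 2) + 2/(t - 3): now t*sin(3*t)/12 + cos(3*t)/36 + ∫(2/(t - 3)) dt + ∫(5/(t - 2)) dt + ∫(-2/(t + 4)) dt.
Step 5. Evaluate the standard form [assuming t > -4]: now t*sin(3*t)/12 - 2*log(t + 4) + cos(3*t)/36 + ∫(2/(t - 3)) dt + ∫(5/(t - 2)) dt.
Step 6. Evaluate the standard form [assuming t > 3]: now t*sin(3*t)/12 + 2*log(t - 3) - 2*log(t + 4) + cos(3*t)/36 + ∫(5/(t - 2)) dt.
Step 7. Evaluate the standard form [assuming t > 2]: now t*sin(3*t)/12 + 2*log(t - 3) + 5*log(t - 2) - 2*log(t + 4) + cos(3*t)/36.
Answer: t*sin(3*t)/12 + 2*log(t - 3) + 5*log(t - 2) - 2*log(t + 4) + cos(3*t)/36.


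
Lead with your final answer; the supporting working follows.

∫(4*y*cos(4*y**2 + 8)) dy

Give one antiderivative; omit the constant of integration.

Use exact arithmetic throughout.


The answer is sin(4*y**2 + 8)/2.
Step 1. Substitute u = y**2 + 2, turning ∫(4*y*cos(4*y**2 + 8)) dy into ∫(2*cos(4*u)) du: now ∫(2*cos(4*u)) du.
Step 2. Evaluate the standard form: now sin(4*u)/2.
Step 3. Substitute back u = y**2 + 2: now sin(4*y**2 + 8)/2.
Answer: sin(4*y**2 + 8)/2.


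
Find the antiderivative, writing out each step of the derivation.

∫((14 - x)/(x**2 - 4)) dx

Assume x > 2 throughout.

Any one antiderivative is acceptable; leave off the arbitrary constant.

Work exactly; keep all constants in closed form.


Step 1. Decompose ∫((14 - x)/(x**2 - 4)) dx by partial fractions, (14 - x)/(x**2 - 4) = -4/(x + 2) + 3/(x - 2): now ∫(3/(x - 2)) dx + ∫(-4/(x + 2)) dx.
Step 2. Evaluate the standard form [assuming x > 2]: now 3*log(x - 2) + ∫(-4/(x + 2)) dx.
Step 3. Evaluate the standard form [assuming x > -2]: now 3*log(x - 2) - 4*log(x + 2).
Answer: 3*log(x - 2) - 4*log(x + 2).


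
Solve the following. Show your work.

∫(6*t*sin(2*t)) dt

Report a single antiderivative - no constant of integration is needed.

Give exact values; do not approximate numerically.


Step 1. Integrate ∫(6*t*sin(2*t)) dt by parts with u = t, dv = (6*sin(2*t)) dt, so v = -3*cos(2*t): now -3*t*cos(2*t) + ∫(3*cos(2*t)) dt.
Step 2. Evaluate the standard form: now -3*t*cos(2*t) + 3*sin(2*t)/2.
Answer: -3*t*cos(2*t) + 3*sin(2*t)/2.


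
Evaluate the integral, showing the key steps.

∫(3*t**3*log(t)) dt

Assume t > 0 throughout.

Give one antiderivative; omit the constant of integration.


Step 1. Integrate ∫(3*t**3*log(t)) dt by parts with u = log(t), dv = (3*t**3) dt, so v = 3*t**4/4 [assuming t > 0]: now 3*t**4*log(t)/4 + ∫(-3*t**3/4) dt.
Step 2. Evaluate the standard form: now 3*t**4*log(t)/4 - 3*t**4/16.
Answer: 3*t**4*log(t)/4 - 3*t**4/16.


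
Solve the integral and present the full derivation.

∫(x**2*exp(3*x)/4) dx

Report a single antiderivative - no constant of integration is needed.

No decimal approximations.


Step 1. Integrate ∫(x**2*exp(3*x)/4) dx by parts with u = x**2, dv = (exp(3*x)/4) dx, so v = exp(3*x)/12: now x**2*exp(3*x)/12 + ∫(-x*exp(3*x)/6) dx.
Step 2. Integrate ∫(-x*exp(3*x)/6) dx by parts with u = x, dv = (-exp(3*x)/6) dx, so v = -exp(3*x)/18: now x**2*exp(3*x)/12 - x*exp(3*x)/18 + ∫(exp(3*x)/18) dx.
Step 3. Evaluate the standard form: now x**2*exp(3*x)/12 - x*exp(3*x)/18 + exp(3*x)/54.
Answer: x**2*exp(3*x)/12 - x*exp(3*x)/18 + exp(3*x)/54.


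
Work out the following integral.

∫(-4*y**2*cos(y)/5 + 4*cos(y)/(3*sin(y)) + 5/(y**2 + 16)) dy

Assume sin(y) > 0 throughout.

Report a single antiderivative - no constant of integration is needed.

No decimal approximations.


Answer: -4*y**2*sin(y)/5 - 8*y*cos(y)/5 + 4*log(sin(y))/3 + 8*sin(y)/5 + 5*atan(y/4)/4.


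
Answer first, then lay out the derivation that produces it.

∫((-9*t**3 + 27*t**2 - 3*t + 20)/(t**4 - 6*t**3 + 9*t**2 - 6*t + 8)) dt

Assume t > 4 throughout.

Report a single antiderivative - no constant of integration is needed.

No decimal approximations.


The answer is -4*log(t - 4) - 5*log(t - 2) - atan(t).
Step 1. Decompose ∫((-9*t**3 + 27*t**2 - 3*t + 20)/(t**4 - 6*t**3 + 9*t**2 - 6*t + 8)) dt by partial fractions, (-9*t**3 + 27*t**2 - 3*t + 20)/(t**4 - 6*t**3 + 9*t**2 - 6*t + 8) = -1/(t**2 + 1) - 5/(t - 2) - 4/(t - 4): now ∫(-4/(t - 4)) dt + ∫(-5/(t - 2)) dt + ∫(-1/(t**2 + 1)) dt.
Step 2. Evaluate the standard form [assuming t > 4]: now -4*log(t - 4) + ∫(-5/(t - 2)) dt + ∫(-1/(t**2 + 1)) dt.
Step 3. Evaluate the standard form [assuming t > 2]: now -4*log(t - 4) - 5*log(t - 2) + ∫(-1/(t**2 + 1)) dt.
Step 4. Evaluate the standard form: now -4*log(t - 4) - 5*log(t - 2) - atan(t).
Answer: -4*log(t - 4) - 5*log(t - 2) - atan(t).


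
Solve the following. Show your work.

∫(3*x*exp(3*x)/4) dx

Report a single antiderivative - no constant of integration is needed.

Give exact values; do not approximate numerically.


Step 1. Integrate ∫(3*x*exp(3*x)/4) dx by parts with u = x, dv = (3*exp(3*x)/4) dx, so v = exp(3*x)/4: now x*exp(3*x)/4 + ∫(-exp(3*x)/4) dx.
Step 2. Evaluate the standard form: now x*exp(3*x)/4 - exp(3*x)/12.
Answer: x*exp(3*x)/4 - exp(3*x)/12.


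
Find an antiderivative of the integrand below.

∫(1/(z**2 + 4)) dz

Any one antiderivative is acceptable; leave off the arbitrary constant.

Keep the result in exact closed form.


Answer: atan(z/2)/2.


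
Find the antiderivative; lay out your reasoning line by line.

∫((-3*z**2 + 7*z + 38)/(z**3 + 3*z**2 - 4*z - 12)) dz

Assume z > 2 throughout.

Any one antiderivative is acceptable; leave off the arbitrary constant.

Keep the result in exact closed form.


Step 1. Decompose ∫((-3*z**2 + 7*z + 38)/(z**3 + 3*z**2 - 4*z - 12)) dz by partial fractions, (-3*z**2 + 7*z + 38)/(z**3 + 3*z**2 - 4*z - 12) = -2/(z + 3) - 3/(z + 2) + 2/(z - 2): now ∫(2/(z - 2)) dz + ∫(-3/(z + 2)) dz + ∫(-2/(z + 3)) dz.
Step 2. Evaluate the standard form [assuming z > -3]: now -2*log(z + 3) + ∫(2/(z - 2)) dz + ∫(-3/(z + 2)) dz.
Step 3. Evaluate the standard form [assuming z > 2]: now 2*log(z - 2) - 2*log(z + 3) + ∫(-3/(z + 2)) dz.
Step 4. Evaluate the standard form [assuming z > -2]: now 2*log(z - 2) - 3*log(z + 2) - 2*log(z + 3).
Answer: 2*log(z - 2) - 3*log(z + 2) - 2*log(z + 3).


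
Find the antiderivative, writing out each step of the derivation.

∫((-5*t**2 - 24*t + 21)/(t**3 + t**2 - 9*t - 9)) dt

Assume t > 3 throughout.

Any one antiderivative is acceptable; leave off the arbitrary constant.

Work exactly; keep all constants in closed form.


Step 1. Decompose ∫((-5*t**2 - 24*t + 21)/(t**3 + t**2 - 9*t - 9)) dt by partial fractions, (-5*t**2 - 24*t + 21)/(t**3 + t**2 - 9*t - 9) = 4/(t + 3) - 5/(t + 1) - 4/(t - 3): now ∫(-4/(t - 3)) dt + ∫(-5/(t + 1)) dt + ∫(4/(t + 3)) dt.
Step 2. Evaluate the standard form [assuming t > 3]: now -4*log(t - 3) + ∫(-5/(t + 1)) dt + ∫(4/(t + 3)) dt.
Step 3. Evaluate the standard form [assuming t > -3]: now -4*log(t - 3) + 4*log(t + 3) + ∫(-5/(t + 1)) dt.
Step 4. Evaluate the standard form [assuming t > -1]: now -4*log(t - 3) - 5*log(t + 1) + 4*log(t + 3).
Answer: -4*log(t - 3) - 5*log(t + 1) + 4*log(t + 3).


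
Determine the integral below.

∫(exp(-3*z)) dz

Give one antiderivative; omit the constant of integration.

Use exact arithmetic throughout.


Answer: -exp(-3*z)/3.


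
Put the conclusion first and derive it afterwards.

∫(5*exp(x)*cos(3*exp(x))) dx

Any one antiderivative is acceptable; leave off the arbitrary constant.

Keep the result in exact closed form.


The answer is 5*sin(3*exp(x))/3.
Step 1. Substitute u = exp(x), turning ∫(5*exp(x)*cos(3*exp(x))) dx into ∫(5*cos(3*u)) du: now ∫(5*cos(3*u)) du.
Step 2. Evaluate the standard form: now 5*sin(3*u)/3.
Step 3. Substitute back u = exp(x): now 5*sin(3*exp(x))/3.
Answer: 5*sin(3*exp(x))/3.


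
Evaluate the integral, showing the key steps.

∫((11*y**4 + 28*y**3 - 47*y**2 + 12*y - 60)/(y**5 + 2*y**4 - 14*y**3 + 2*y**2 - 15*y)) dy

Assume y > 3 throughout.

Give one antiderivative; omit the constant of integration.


Step 1. Decompose ∫((11*y**4 + 28*y**3 - 47*y**2 + 12*y - 60)/(y**5 + 2*y**4 - 14*y**3 + 2*y**2 - 15*y)) dy by partial fractions, (11*y**4 + 28*y**3 - 47*y**2 + 12*y - 60)/(y**5 + 2*y**4 - 14*y**3 + 2*y**2 - 15*y) = 1/(y**2 + 1) + 2/(y + 5) + 5/(y - 3) + 4/y: now ∫(4/y) dy + ∫(5/(y - 3)) dy + ∫(2/(y + 5)) dy + ∫(1/(y**2 + 1)) dy.
Step 2. Evaluate the standard form [assuming y > 3]: now 5*log(y - 3) + ∫(4/y) dy + ∫(2/(y + 5)) dy + ∫(1/(y**2 + 1)) dy.
Step 3. Evaluate the standard form [assuming y > -5]: now 5*log(y - 3) + 2*log(y + 5) + ∫(4/y) dy + ∫(1/(y**2 + 1)) dy.
Step 4. Evaluate the standard form [assuming y > 0]: now 4*log(y) + 5*log(y - 3) + 2*log(y + 5) + ∫(1/(y**2 + 1)) dy.
Step 5. Evaluate the standard form: now 4*log(y) + 5*log(y - 3) + 2*log(y + 5) + atan(y).
Answer: 4*log(y) + 5*log(y - 3) + 2*log(y + 5) + atan(y).


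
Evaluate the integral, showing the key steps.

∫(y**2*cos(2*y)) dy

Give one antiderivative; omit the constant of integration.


Step 1. Integrate ∫(y**2*cos(2*y)) dy by parts with u = y**2, dv = (cos(2*y)) dy, so v = sin(2*y)/2: now y**2*sin(2*y)/2 + ∫(-y*sin(2*y)) dy.
Step 2. Integrate ∫(-y*sin(2*y)) dy by parts with u = y, dv = (-sin(2*y)) dy, so v = cos(2*y)/2: now y**2*sin(2*y)/2 + y*cos(2*y)/2 + ∫(-cos(2*y)/2) dy.
Step 3. Evaluate the standard form: now y**2*sin(2*y)/2 + y*cos(2*y)/2 - sin(2*y)/4.
Answer: y**2*sin(2*y)/2 + y*cos(2*y)/2 - sin(2*y)/4.


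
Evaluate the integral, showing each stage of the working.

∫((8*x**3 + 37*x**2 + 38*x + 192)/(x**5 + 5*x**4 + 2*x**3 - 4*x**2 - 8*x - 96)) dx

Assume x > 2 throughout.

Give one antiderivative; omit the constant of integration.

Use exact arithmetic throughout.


Step 1. Decompose ∫((8*x**3 + 37*x**2 + 38*x + 192)/(x**5 + 5*x**4 + 2*x**3 - 4*x**2 - 8*x - 96)) dx by partial fractions, (8*x**3 + 37*x**2 + 38*x + 192)/(x**5 + 5*x**4 + 2*x**3 - 4*x**2 - 8*x - 96) = -1/(x**2 + 4) + 1/(x + 4) - 3/(x + 3) + 2/(x - 2): now ∫(2/(x - 2)) dx + ∫(-3/(x + 3)) dx + ∫(1/(x + 4)) dx + ∫(-1/(x**2 + 4)) dx.
Step 2. Evaluate the standard form [assuming x > -3]: now -3*log(x + 3) + ∫(2/(x - 2)) dx + ∫(1/(x + 4)) dx + ∫(-1/(x**2 + 4)) dx.
Step 3. Evaluate the standard form [assuming x > 2]: now 2*log(x - 2) - 3*log(x + 3) + ∫(1/(x + 4)) dx + ∫(-1/(x**2 + 4)) dx.
Step 4. Evaluate the standard form [assuming x > -4]: now 2*log(x - 2) - 3*log(x + 3) + log(x + 4) + ∫(-1/(x**2 + 4)) dx.
Step 5. Evaluate the standard form: now 2*log(x - 2) - 3*log(x + 3) + log(x + 4) - atan(x/2)/2.
Answer: 2*log(x - 2) - 3*log(x + 3) + log(x + 4) - atan(x/2)/2.


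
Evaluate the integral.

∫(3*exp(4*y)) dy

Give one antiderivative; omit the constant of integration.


Answer: 3*exp(4*y)/4.


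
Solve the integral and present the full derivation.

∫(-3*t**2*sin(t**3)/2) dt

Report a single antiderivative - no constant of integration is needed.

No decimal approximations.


Step 1. Substitute u = t**3, turning ∫(-3*t**2*sin(t**3)/2) dt into ∫(-sin(u)/2) du: now ∫(-sin(u)/2) du.
Step 2. Evaluate the standard form: now cos(u)/2.
Step 3. Substitute back u = t**3: now cos(t**3)/2.
Answer: cos(t**3)/2.


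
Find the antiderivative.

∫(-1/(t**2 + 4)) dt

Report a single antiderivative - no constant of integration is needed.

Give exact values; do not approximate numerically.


Answer: -atan(t/2)/2.


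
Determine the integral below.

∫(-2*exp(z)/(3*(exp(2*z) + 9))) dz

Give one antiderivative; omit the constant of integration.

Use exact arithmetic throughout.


Answer: -2*atan(exp(z)/3)/9.


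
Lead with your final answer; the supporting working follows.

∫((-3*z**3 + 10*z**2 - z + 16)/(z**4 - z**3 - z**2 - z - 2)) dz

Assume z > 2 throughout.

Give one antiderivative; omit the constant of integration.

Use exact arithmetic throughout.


The answer is 2*log(z - 2) - 5*log(z + 1) - 2*atan(z).
Step 1. Decompose ∫((-3*z**3 + 10*z**2 - z + 16)/(z**4 - z**3 - z**2 - z - 2)) dz by partial fractions, (-3*z**3 + 10*z**2 - z + 16)/(z**4 - z**3 - z**2 - z - 2) = -2/(z**2 + 1) - 5/(z + 1) + 2/(z - 2): now ∫(2/(z - 2)) dz + ∫(-5/(z + 1)) dz + ∫(-2/(z**2 + 1)) dz.
Step 2. Evaluate the standard form [assuming z > 2]: now 2*log(z - 2) + ∫(-5/(z + 1)) dz + ∫(-2/(z**2 + 1)) dz.
Step 3. Evaluate the standard form [assuming z > -1]: now 2*log(z - 2) - 5*log(z + 1) + ∫(-2/(z**2 + 1)) dz.
Step 4. Evaluate the standard form: now 2*log(z - 2) - 5*log(z + 1) - 2*atan(z).
Answer: 2*log(z - 2) - 5*log(z + 1) - 2*atan(z).


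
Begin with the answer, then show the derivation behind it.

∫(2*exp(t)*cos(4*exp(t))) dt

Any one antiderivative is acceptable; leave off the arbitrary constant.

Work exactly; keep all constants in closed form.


The answer is sin(4*exp(t))/2.
Step 1. Substitute u = exp(t), turning ∫(2*exp(t)*cos(4*exp(t))) dt into ∫(2*cos(4*u)) du: now ∫(2*cos(4*u)) du.
Step 2. Evaluate the standard form: now sin(4*u)/2.
Step 3. Substitute back u = exp(t): now sin(4*exp(t))/2.
Answer: sin(4*exp(t))/2.


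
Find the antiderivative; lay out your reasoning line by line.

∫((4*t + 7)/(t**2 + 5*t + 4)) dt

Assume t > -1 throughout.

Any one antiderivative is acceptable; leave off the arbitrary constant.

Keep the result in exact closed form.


Step 1. Decompose ∫((4*t + 7)/(t**2 + 5*t + 4)) dt by partial fractions, (4*t + 7)/(t**2 + 5*t + 4) = 3/(t + 4) + 1/(t + 1): now ∫(1/(t + 1)) dt + ∫(3/(t + 4)) dt.
Step 2. Evaluate the standard form [assuming t > -4]: now 3*log(t + 4) + ∫(1/(t + 1)) dt.
Step 3. Evaluate the standard form [assuming t > -1]: now log(t + 1) + 3*log(t + 4).
Answer: log(t + 1) + 3*log(t + 4).


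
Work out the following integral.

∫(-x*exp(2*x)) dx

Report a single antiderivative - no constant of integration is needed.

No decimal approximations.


Answer: -x*exp(2*x)/2 + exp(2*x)/4.


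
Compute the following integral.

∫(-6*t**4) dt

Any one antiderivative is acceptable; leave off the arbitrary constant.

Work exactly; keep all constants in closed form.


Answer: -6*t**5/5.


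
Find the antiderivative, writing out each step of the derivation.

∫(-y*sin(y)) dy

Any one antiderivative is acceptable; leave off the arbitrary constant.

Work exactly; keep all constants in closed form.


Step 1. Integrate ∫(-y*sin(y)) dy by parts with u = y, dv = (-sin(y)) dy, so v = cos(y): now y*cos(y) + ∫(-cos(y)) dy.
Step 2. Evaluate the standard form: now y*cos(y) - sin(y).
Answer: y*cos(y) - sin(y).


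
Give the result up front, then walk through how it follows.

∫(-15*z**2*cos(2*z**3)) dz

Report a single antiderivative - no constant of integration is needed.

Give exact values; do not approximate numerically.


The answer is -5*sin(2*z**3)/2.
Step 1. Substitute u = z**3, turning ∫(-15*z**2*cos(2*z**3)) dz into ∫(-5*cos(2*u)) du: now ∫(-5*cos(2*u)) du.
Step 2. Evaluate the standard form: now -5*sin(2*u)/2.
Step 3. Substitute back u = z**3: now -5*sin(2*z**3)/2.
Answer: -5*sin(2*z**3)/2.


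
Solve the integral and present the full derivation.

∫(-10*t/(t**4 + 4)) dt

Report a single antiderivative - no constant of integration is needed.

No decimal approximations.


Step 1. Substitute u = t**2, turning ∫(-10*t/(t**4 + 4)) dt into ∫(-5/(u**2 + 4)) du: now ∫(-5/(u**2 + 4)) du.
Step 2. Evaluate the standard form: now -5*atan(u/2)/2.
Step 3. Substitute back u = t**2: now -5*atan(t**2/2)/2.
Answer: -5*atan(t**2/2)/2.


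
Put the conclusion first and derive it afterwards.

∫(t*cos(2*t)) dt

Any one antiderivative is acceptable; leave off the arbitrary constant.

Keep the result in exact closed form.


The answer is t*sin(2*t)/2 + cos(2*t)/4.
Step 1. Integrate ∫(t*cos(2*t)) dt by parts with u = t, dv = (cos(2*t)) dt, so v = sin(2*t)/2: now t*sin(2*t)/2 + ∫(-sin(2*t)/2) dt.
Step 2. Evaluate the standard form: now t*sin(2*t)/2 + cos(2*t)/4.
Answer: t*sin(2*t)/2 + cos(2*t)/4.


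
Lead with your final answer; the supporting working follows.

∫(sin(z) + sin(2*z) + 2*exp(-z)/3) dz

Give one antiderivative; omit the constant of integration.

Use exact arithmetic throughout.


The answer is -cos(z) - cos(2*z)/2 - 2*exp(-z)/3.
Step 1. Rewrite: now ∫(2*exp(-z)/3) dz + ∫(sin(z)) dz + ∫(sin(2*z)) dz.
Step 2. Evaluate the standard form: now ∫(sin(z)) dz + ∫(sin(2*z)) dz - 2*exp(-z)/3.
Step 3. Evaluate the standard form: now -cos(z) + ∫(sin(2*z)) dz - 2*exp(-z)/3.
Step 4. Evaluate the standard form: now -cos(z) - cos(2*z)/2 - 2*exp(-z)/3.
Answer: -cos(z) - cos(2*z)/2 - 2*exp(-z)/3.


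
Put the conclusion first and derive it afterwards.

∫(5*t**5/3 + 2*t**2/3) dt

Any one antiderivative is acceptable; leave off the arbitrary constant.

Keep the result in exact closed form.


The answer is 5*t**6/18 + 2*t**3/9.
Step 1. Rewrite: now ∫(2*t**2/3) dt + ∫(5*t**5/3) dt.
Step 2. Evaluate the standard form: now 2*t**3/9 + ∫(5*t**5/3) dt.
Step 3. Evaluate the standard form: now 5*t**6/18 + 2*t**3/9.
Answer: 5*t**6/18 + 2*t**3/9.


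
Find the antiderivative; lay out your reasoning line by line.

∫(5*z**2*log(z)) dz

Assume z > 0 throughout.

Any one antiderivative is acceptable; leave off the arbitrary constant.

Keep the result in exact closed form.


Step 1. Integrate ∫(5*z**2*log(z)) dz by parts with u = log(z), dv = (5*z**2) dz, so v = 5*z**3/3 [assuming z > 0]: now 5*z**3*log(z)/3 + ∫(-5*z**2/3) dz.
Step 2. Evaluate the standard form: now 5*z**3*log(z)/3 - 5*z**3/9.
Answer: 5*z**3*log(z)/3 - 5*z**3/9.


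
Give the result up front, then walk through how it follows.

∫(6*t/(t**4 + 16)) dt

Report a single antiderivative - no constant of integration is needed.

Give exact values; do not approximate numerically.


The answer is 3*atan(t**2/4)/4.
Step 1. Substitute u = t**2, turning ∫(6*t/(t**4 + 16)) dt into ∫(3/(u**2 + 16)) du: now ∫(3/(u**2 + 16)) du.
Step 2. Evaluate the standard form: now 3*atan(u/4)/4.
Step 3. Substitute back u = t**2: now 3*atan(t**2/4)/4.
Answer: 3*atan(t**2/4)/4.


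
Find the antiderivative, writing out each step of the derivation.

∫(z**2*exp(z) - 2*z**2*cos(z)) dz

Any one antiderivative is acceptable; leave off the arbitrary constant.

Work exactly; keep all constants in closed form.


Step 1. Rewrite: now ∫(z**2*exp(z)) dz + ∫(-2*z**2*cos(z)) dz.
Step 2. Integrate ∫(-2*z**2*cos(z)) dz by parts with u = z**2, dv = (-2*cos(z)) dz, so v = -2*sin(z): now -2*z**2*sin(z) + ∫(4*z*sin(z)) dz + ∫(z**2*exp(z)) dz.
Step 3. Integrate ∫(4*z*sin(z)) dz by parts with u = z, dv = (4*sin(z)) dz, so v = -4*cos(z): now -2*z**2*sin(z) - 4*z*cos(z) + ∫(z**2*exp(z)) dz + ∫(4*cos(z)) dz.
Step 4. Evaluate the standard form: now -2*z**2*sin(z) - 4*z*cos(z) + 4*sin(z) + ∫(z**2*exp(z)) dz.
Step 5. Integrate ∫(z**2*exp(z)) dz by parts with u = z**2, dv = (exp(z)) dz, so v = exp(z): now z**2*exp(z) - 2*z**2*sin(z) - 4*z*cos(z) + 4*sin(z) + ∫(-2*z*exp(z)) dz.
Step 6. Integrate ∫(-2*z*exp(z)) dz by parts with u = z, dv = (-2*exp(z)) dz, so v = -2*exp(z): now z**2*exp(z) - 2*z**2*sin(z) - 2*z*exp(z) - 4*z*cos(z) + 4*sin(z) + ∫(2*exp(z)) dz.
Step 7. Evaluate the standard form: now z**2*exp(z) - 2*z**2*sin(z) - 2*z*exp(z) - 4*z*cos(z) + 2*exp(z) + 4*sin(z).
Answer: z**2*exp(z) - 2*z**2*sin(z) - 2*z*exp(z) - 4*z*cos(z) + 2*exp(z) + 4*sin(z).


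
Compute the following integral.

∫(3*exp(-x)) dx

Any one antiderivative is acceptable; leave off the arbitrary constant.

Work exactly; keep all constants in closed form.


Answer: -3*exp(-x).


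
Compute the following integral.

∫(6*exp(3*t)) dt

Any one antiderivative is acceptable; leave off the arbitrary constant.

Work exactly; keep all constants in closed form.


Answer: 2*exp(3*t).


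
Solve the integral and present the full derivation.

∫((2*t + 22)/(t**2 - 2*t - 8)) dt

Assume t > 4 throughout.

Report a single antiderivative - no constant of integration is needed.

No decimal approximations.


Step 1. Decompose ∫((2*t + 22)/(t**2 - 2*t - 8)) dt by partial fractions, (2*t + 22)/(t**2 - 2*t - 8) = -3/(t + 2) + 5/(t - 4): now ∫(5/(t - 4)) dt + ∫(-3/(t + 2)) dt.
Step 2. Evaluate the standard form [assuming t > 4]: now 5*log(t - 4) + ∫(-3/(t + 2)) dt.
Step 3. Evaluate the standard form [assuming t > -2]: now 5*log(t - 4) - 3*log(t + 2).
Answer: 5*log(t - 4) - 3*log(t + 2).


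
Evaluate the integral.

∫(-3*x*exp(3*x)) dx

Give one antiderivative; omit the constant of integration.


Answer: -x*exp(3*x) + exp(3*x)/3.


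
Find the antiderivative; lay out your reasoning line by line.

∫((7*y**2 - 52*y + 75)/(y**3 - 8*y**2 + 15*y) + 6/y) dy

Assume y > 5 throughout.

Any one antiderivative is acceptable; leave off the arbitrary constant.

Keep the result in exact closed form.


Step 1. Rewrite: now ∫(6/y) dy + ∫((7*y**2 - 52*y + 75)/(y**3 - 8*y**2 + 15*y)) dy.
Step 2. Evaluate the standard form [assuming y > 0]: now 6*log(y) + ∫((7*y**2 - 52*y + 75)/(y**3 - 8*y**2 + 15*y)) dy.
Step 3. Decompose ∫((7*y**2 - 52*y + 75)/(y**3 - 8*y**2 + 15*y)) dy by partial fractions, (7*y**2 - 52*y + 75)/(y**3 - 8*y**2 + 15*y) = 3/(y - 3) - 1/(y - 5) + 5/y: now 6*log(y) + ∫(5/y) dy + ∫(-1/(y - 5)) dy + ∫(3/(y - 3)) dy.
Step 4. Evaluate the standard form [assuming y > 5]: now 6*log(y) - log(y - 5) + ∫(5/y) dy + ∫(3/(y - 3)) dy.
Step 5. Evaluate the standard form [assuming y > 0]: now 11*log(y) - log(y - 5) + ∫(3/(y - 3)) dy.
Step 6. Evaluate the standard form [assuming y > 3]: now 11*log(y) - log(y - 5) + 3*log(y - 3).
Answer: 11*log(y) - log(y - 5) + 3*log(y - 3).


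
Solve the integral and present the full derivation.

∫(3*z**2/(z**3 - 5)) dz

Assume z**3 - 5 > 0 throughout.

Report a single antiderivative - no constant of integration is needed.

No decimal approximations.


Step 1. Substitute u = z**3 - 5, turning ∫(3*z**2/(z**3 - 5)) dz into ∫(1/u) du: now ∫(1/u) du.
Step 2. Evaluate the standard form [assuming u > 0]: now log(u).
Step 3. Substitute back u = z**3 - 5: now log(z**3 - 5).
Answer: log(z**3 - 5).


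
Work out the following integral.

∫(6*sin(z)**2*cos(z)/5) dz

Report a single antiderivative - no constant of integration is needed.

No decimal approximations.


Answer: 2*sin(z)**3/5.


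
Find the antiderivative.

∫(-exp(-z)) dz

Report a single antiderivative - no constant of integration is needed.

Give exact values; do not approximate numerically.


Answer: exp(-z).


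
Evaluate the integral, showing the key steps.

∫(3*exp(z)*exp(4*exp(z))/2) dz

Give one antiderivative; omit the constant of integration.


Step 1. Substitute u = exp(z), turning ∫(3*exp(z)*exp(4*exp(z))/2) dz into ∫(3*exp(4*u)/2) du: now ∫(3*exp(4*u)/2) du.
Step 2. Evaluate the standard form: now 3*exp(4*u)/8.
Step 3. Substitute back u = exp(z): now 3*exp(4*exp(z))/8.
Answer: 3*exp(4*exp(z))/8.


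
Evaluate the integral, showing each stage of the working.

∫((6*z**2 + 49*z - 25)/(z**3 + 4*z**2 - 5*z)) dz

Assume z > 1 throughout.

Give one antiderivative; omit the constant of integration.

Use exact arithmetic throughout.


Step 1. Decompose ∫((6*z**2 + 49*z - 25)/(z**3 + 4*z**2 - 5*z)) dz by partial fractions, (6*z**2 + 49*z - 25)/(z**3 + 4*z**2 - 5*z) = -4/(z + 5) + 5/(z - 1) + 5/z: now ∫(5/z) dz + ∫(5/(z - 1)) dz + ∫(-4/(z + 5)) dz.
Step 2. Evaluate the standard form [assuming z > -5]: now -4*log(z + 5) + ∫(5/z) dz + ∫(5/(z - 1)) dz.
Step 3. Evaluate the standard form [assuming z > 0]: now 5*log(z) - 4*log(z + 5) + ∫(5/(z - 1)) dz.
Step 4. Evaluate the standard form [assuming z > 1]: now 5*log(z) + 5*log(z - 1) - 4*log(z + 5).
Answer: 5*log(z) + 5*log(z - 1) - 4*log(z + 5).


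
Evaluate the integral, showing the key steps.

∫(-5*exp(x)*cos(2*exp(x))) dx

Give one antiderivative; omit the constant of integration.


Step 1. Substitute u = exp(x), turning ∫(-5*exp(x)*cos(2*exp(x))) dx into ∫(-5*cos(2*u)) du: now ∫(-5*cos(2*u)) du.
Step 2. Evaluate the standard form: now -5*sin(2*u)/2.
Step 3. Substitute back u = exp(x): now -5*sin(2*exp(x))/2.
Answer: -5*sin(2*exp(x))/2.


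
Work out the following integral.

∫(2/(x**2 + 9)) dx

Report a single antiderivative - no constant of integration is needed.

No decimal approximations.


Answer: 2*atan(x/3)/3.


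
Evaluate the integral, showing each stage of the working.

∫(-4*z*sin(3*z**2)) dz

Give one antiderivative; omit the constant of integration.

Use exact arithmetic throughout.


Step 1. Substitute u = z**2, turning ∫(-4*z*sin(3*z**2)) dz into ∫(-2*sin(3*u)) du: now ∫(-2*sin(3*u)) du.
Step 2. Evaluate the standard form: now 2*cos(3*u)/3.
Step 3. Substitute back u = z**2: now 2*cos(3*z**2)/3.
Answer: 2*cos(3*z**2)/3.


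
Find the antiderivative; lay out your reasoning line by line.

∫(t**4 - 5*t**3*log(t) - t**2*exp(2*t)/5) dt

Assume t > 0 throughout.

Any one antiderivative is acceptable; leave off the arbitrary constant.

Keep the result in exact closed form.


Step 1. Rewrite: now ∫(t**4) dt + ∫(-t**2*exp(2*t)/5) dt + ∫(-5*t**3*log(t)) dt.
Step 2. Evaluate the standard form: now t**5/5 + ∫(-t**2*exp(2*t)/5) dt + ∫(-5*t**3*log(t)) dt.
Step 3. Integrate ∫(-t**2*exp(2*t)/5) dt by parts with u = t**2, dv = (-exp(2*t)/5) dt, so v = -exp(2*t)/10: now t**5/5 - t**2*exp(2*t)/10 + ∫(t*exp(2*t)/5) dt + ∫(-5*t**3*log(t)) dt.
Step 4. Integrate ∫(t*exp(2*t)/5) dt by parts with u = t, dv = (exp(2*t)/5) dt, so v = exp(2*t)/10: now t**5/5 - t**2*exp(2*t)/10 + t*exp(2*t)/10 + ∫(-5*t**3*log(t)) dt + ∫(-exp(2*t)/10) dt.
Step 5. Evaluate the standard form: now t**5/5 - t**2*exp(2*t)/10 + t*exp(2*t)/10 - exp(2*t)/20 + ∫(-5*t**3*log(t)) dt.
Step 6. Integrate ∫(-5*t**3*log(t)) dt by parts with u = log(t), dv = (-5*t**3) dt, so v = -5*t**4/4 [assuming t > 0]: now t**5/5 - 5*t**4*log(t)/4 - t**2*exp(2*t)/10 + t*exp(2*t)/10 - exp(2*t)/20 + ∫(5*t**3/4) dt.
Step 7. Evaluate the standard form: now t**5/5 - 5*t**4*log(t)/4 + 5*t**4/16 - t**2*exp(2*t)/10 + t*exp(2*t)/10 - exp(2*t)/20.
Answer: t**5/5 - 5*t**4*log(t)/4 + 5*t**4/16 - t**2*exp(2*t)/10 + t*exp(2*t)/10 - exp(2*t)/20.


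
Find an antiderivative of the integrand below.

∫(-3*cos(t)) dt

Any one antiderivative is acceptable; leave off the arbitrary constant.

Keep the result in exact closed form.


Answer: -3*sin(t).


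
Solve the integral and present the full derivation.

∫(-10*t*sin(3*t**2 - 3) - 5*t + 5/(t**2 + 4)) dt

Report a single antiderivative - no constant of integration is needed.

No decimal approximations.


Step 1. Rewrite: now ∫(-5*t) dt + ∫(-10*t*sin(3*t**2 - 3)) dt + ∫(5/(t**2 + 4)) dt.
Step 2. Evaluate the standard form: now 5*atan(t/2)/2 + ∫(-5*t) dt + ∫(-10*t*sin(3*t**2 - 3)) dt.
Step 3. Substitute u = t**2 - 1, turning ∫(-10*t*sin(3*t**2 - 3)) dt into ∫(-5*sin(3*u)) du: now 5*atan(t/2)/2 + ∫(-5*t) dt + ∫(-5*sin(3*u)) du.
Step 4. Evaluate the standard form: now 5*cos(3*u)/3 + 5*atan(t/2)/2 + ∫(-5*t) dt.
Step 5. Substitute back u = t**2 - 1: now 5*cos(3*t**2 - 3)/3 + 5*atan(t/2)/2 + ∫(-5*t) dt.
Step 6. Evaluate the standard form: now -5*t**2/2 + 5*cos(3*t**2 - 3)/3 + 5*atan(t/2)/2.
Answer: -5*t**2/2 + 5*cos(3*t**2 - 3)/3 + 5*atan(t/2)/2.


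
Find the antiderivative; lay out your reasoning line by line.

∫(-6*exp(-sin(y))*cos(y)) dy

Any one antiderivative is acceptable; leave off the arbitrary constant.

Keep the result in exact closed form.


Step 1. Substitute u = sin(y), turning ∫(-6*exp(-sin(y))*cos(y)) dy into ∫(-6*exp(-u)) du: now ∫(-6*exp(-u)) du.
Step 2. Evaluate the standard form: now 6*exp(-u).
Step 3. Substitute back u = sin(y): now 6*exp(-sin(y)).
Answer: 6*exp(-sin(y)).


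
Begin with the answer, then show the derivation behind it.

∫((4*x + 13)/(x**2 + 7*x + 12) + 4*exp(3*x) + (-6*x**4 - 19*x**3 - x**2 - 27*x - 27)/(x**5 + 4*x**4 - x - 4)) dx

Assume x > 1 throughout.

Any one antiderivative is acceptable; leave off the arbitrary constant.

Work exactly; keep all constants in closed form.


The answer is 4*exp(3*x)/3 - 4*log(x - 1) - log(x + 1) + log(x + 3) + 2*log(x + 4) + 4*atan(x).
Step 1. Rewrite: now ∫((4*x + 13)/(x**2 + 7*x + 12)) dx + ∫((-6*x**4 - 19*x**3 - x**2 - 27*x - 27)/(x**5 + 4*x**4 - x - 4)) dx + ∫(4*exp(3*x)) dx.
Step 2. Decompose ∫((-6*x**4 - 19*x**3 - x**2 - 27*x - 27)/(x**5 + 4*x**4 - x - 4)) dx by partial fractions, (-6*x**4 - 19*x**3 - x**2 - 27*x - 27)/(x**5 + 4*x**4 - x - 4) = 4/(x**2 + 1) - 1/(x + 4) - 1/(x + 1) - 4/(x - 1): now ∫((4*x + 13)/(x**2 + 7*x + 12)) dx + ∫(-4/(x - 1)) dx + ∫(-1/(x + 1)) dx + ∫(-1/(x + 4)) dx + ∫(4/(x**2 + 1)) dx + ∫(4*exp(3*x)) dx.
Step 3. Evaluate the standard form [assuming x > -1]: now -log(x + 1) + ∫((4*x + 13)/(x**2 + 7*x + 12)) dx + ∫(-4/(x - 1)) dx + ∫(-1/(x + 4)) dx + ∫(4/(x**2 + 1)) dx + ∫(4*exp(3*x)) dx.
Step 4. Evaluate the standard form [assuming x > -4]: now -log(x + 1) - log(x + 4) + ∫((4*x + 13)/(x**2 + 7*x + 12)) dx + ∫(-4/(x - 1)) dx + ∫(4/(x**2 + 1)) dx + ∫(4*exp(3*x)) dx.
Step 5. Evaluate the standard form [assuming x > 1]: now -4*log(x - 1) - log(x + 1) - log(x + 4) + ∫((4*x + 13)/(x**2 + 7*x + 12)) dx + ∫(4/(x**2 + 1)) dx + ∫(4*exp(3*x)) dx.
Step 6. Evaluate the standard form: now -4*log(x - 1) - log(x + 1) - log(x + 4) + 4*atan(x) + ∫((4*x + 13)/(x**2 + 7*x + 12)) dx + ∫(4*exp(3*x)) dx.
Step 7. Decompose ∫((4*x + 13)/(x**2 + 7*x + 12)) dx by partial fractions, (4*x + 13)/(x**2 + 7*x + 12) = 3/(x + 4) + 1/(x + 3): now -4*log(x - 1) - log(x + 1) - log(x + 4) + 4*atan(x) + ∫(1/(x + 3)) dx + ∫(3/(x + 4)) dx + ∫(4*exp(3*x)) dx.
Step 8. Evaluate the standard form [assuming x > -3]: now -4*log(x - 1) - log(x + 1) + log(x + 3) - log(x + 4) + 4*atan(x) + ∫(3/(x + 4)) dx + ∫(4*exp(3*x)) dx.
Step 9. Evaluate the standard form [assuming x > -4]: now -4*log(x - 1) - log(x + 1) + log(x + 3) + 2*log(x + 4) + 4*atan(x) + ∫(4*exp(3*x)) dx.
Step 10. Evaluate the standard form: now 4*exp(3*x)/3 - 4*log(x - 1) - log(x + 1) + log(x + 3) + 2*log(x + 4) + 4*atan(x).
Answer: 4*exp(3*x)/3 - 4*log(x - 1) - log(x + 1) + log(x + 3) + 2*log(x + 4) + 4*atan(x).
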